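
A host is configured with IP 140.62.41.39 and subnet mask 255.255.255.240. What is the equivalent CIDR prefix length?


Binary: 11111111.11111111.11111111.11110000
Count leading 1s
Prefix: /28


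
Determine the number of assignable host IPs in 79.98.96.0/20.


Host bits = 32 - 20 = 12
Total addresses = 2^12 = 4096
Usable = total - 2 (network and broadcast)
Usable hosts: 4094


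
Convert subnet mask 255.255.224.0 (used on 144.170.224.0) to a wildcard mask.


Subnet mask: 255.255.224.0
Wildcard = 255.255.255.255 - subnet mask
255 - 255 = 0
255 - 255 = 0
255 - 224 = 31
255 - 0 = 255
Wildcard: 0.0.31.255


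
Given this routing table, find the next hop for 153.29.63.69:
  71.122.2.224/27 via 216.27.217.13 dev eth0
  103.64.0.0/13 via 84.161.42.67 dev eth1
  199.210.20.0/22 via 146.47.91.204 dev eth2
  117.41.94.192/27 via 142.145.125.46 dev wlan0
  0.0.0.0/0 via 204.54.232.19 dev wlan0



Longest prefix match for 153.29.63.69:
  /27 71.122.2.224: no
  /13 103.64.0.0: no
  /22 199.210.20.0: no
  /27 117.41.94.192: no
  /0 0.0.0.0: MATCH
Selected: next-hop 204.54.232.19 via wlan0 (matched /0)


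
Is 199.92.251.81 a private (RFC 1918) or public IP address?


RFC 1918 private ranges:
  10.0.0.0/8 (10.0.0.0 - 10.255.255.255)
  172.16.0.0/12 (172.16.0.0 - 172.31.255.255)
  192.168.0.0/16 (192.168.0.0 - 192.168.255.255)
Public (not in any RFC 1918 range)


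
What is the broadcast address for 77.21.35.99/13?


Network: 77.16.0.0/13
Host bits = 19
Set all host bits to 1:
Broadcast: 77.23.255.255


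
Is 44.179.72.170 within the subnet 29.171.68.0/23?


Subnet network: 29.171.68.0
Test IP AND mask: 44.179.72.0
No, 44.179.72.170 is not in 29.171.68.0/23


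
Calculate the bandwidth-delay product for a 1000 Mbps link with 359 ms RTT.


BDP = bandwidth * RTT
= 1000 Mbps * 359 ms
= 1000 * 1e6 * 359 / 1000 bits
= 359000000 bits
= 44875000 bytes
= 43823.2422 KB
BDP = 359000000 bits (44875000 bytes)


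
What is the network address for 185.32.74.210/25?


IP:   10111001.00100000.01001010.11010010
Mask: 11111111.11111111.11111111.10000000
AND operation:
Net:  10111001.00100000.01001010.10000000
Network: 185.32.74.128/25


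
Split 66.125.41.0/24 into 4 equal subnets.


New prefix = 24 + 2 = 26
Each subnet has 64 addresses
  66.125.41.0/26
  66.125.41.64/26
  66.125.41.128/26
  66.125.41.192/26
Subnets: 66.125.41.0/26, 66.125.41.64/26, 66.125.41.128/26, 66.125.41.192/26


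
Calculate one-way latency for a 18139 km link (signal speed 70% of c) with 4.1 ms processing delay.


Speed = 0.7 * 3e5 km/s = 210000 km/s
Propagation delay = 18139 / 210000 = 0.0864 s = 86.3762 ms
Processing delay = 4.1 ms
Total one-way latency = 90.4762 ms


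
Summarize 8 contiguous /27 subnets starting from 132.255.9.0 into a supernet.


Original prefix: /27
Number of subnets: 8 = 2^3
New prefix = 27 - 3 = 24
Supernet: 132.255.9.0/24


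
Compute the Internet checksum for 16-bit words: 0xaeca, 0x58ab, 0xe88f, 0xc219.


Sum all words (with carry folding):
+ 0xaeca = 0xaeca
+ 0x58ab = 0x0776
+ 0xe88f = 0xf005
+ 0xc219 = 0xb21f
One's complement: ~0xb21f
Checksum = 0x4de0


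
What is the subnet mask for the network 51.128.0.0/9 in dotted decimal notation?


/9 means 9 network bits, 23 host bits
Binary: 11111111100000000000000000000000
Mask: 255.128.0.0


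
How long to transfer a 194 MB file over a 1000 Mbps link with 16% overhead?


Effective throughput = 1000 * (1 - 16/100) = 840 Mbps
File size in Mb = 194 * 8 = 1552 Mb
Time = 1552 / 840
Time = 1.8476 seconds


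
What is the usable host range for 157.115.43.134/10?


Network: 157.64.0.0
Broadcast: 157.127.255.255
First usable = network + 1
Last usable = broadcast - 1
Range: 157.64.0.1 to 157.127.255.254


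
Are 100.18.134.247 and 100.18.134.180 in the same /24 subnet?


Mask: 255.255.255.0
100.18.134.247 AND mask = 100.18.134.0
100.18.134.180 AND mask = 100.18.134.0
Yes, same subnet (100.18.134.0)


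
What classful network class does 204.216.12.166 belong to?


First octet: 204
Binary: 11001100
110xxxxx -> Class C (192-223)
Class C, default mask 255.255.255.0 (/24)


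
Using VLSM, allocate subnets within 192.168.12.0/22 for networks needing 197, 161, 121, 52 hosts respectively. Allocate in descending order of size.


197 hosts -> /24 (254 usable): 192.168.12.0/24
161 hosts -> /24 (254 usable): 192.168.13.0/24
121 hosts -> /25 (126 usable): 192.168.14.0/25
52 hosts -> /26 (62 usable): 192.168.14.128/26
Allocation: 192.168.12.0/24 (197 hosts, 254 usable); 192.168.13.0/24 (161 hosts, 254 usable); 192.168.14.0/25 (121 hosts, 126 usable); 192.168.14.128/26 (52 hosts, 62 usable)


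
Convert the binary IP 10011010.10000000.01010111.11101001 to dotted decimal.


10011010 = 154
10000000 = 128
01010111 = 87
11101001 = 233
IP: 154.128.87.233


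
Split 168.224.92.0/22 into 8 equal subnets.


New prefix = 22 + 3 = 25
Each subnet has 128 addresses
  168.224.92.0/25
  168.224.92.128/25
  168.224.93.0/25
  168.224.93.128/25
  168.224.94.0/25
  168.224.94.128/25
  168.224.95.0/25
  168.224.95.128/25
Subnets: 168.224.92.0/25, 168.224.92.128/25, 168.224.93.0/25, 168.224.93.128/25, 168.224.94.0/25, 168.224.94.128/25, 168.224.95.0/25, 168.224.95.128/25


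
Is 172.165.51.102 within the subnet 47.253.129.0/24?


Subnet network: 47.253.129.0
Test IP AND mask: 172.165.51.0
No, 172.165.51.102 is not in 47.253.129.0/24


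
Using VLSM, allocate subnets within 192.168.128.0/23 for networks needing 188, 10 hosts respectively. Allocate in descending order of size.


188 hosts -> /24 (254 usable): 192.168.128.0/24
10 hosts -> /28 (14 usable): 192.168.129.0/28
Allocation: 192.168.128.0/24 (188 hosts, 254 usable); 192.168.129.0/28 (10 hosts, 14 usable)


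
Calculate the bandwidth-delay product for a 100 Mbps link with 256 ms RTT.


BDP = bandwidth * RTT
= 100 Mbps * 256 ms
= 100 * 1e6 * 256 / 1000 bits
= 25600000 bits
= 3200000 bytes
= 3125 KB
BDP = 25600000 bits (3200000 bytes)


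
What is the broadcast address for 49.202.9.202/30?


Network: 49.202.9.200/30
Host bits = 2
Set all host bits to 1:
Broadcast: 49.202.9.203


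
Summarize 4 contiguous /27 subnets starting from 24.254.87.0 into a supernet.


Original prefix: /27
Number of subnets: 4 = 2^2
New prefix = 27 - 2 = 25
Supernet: 24.254.87.0/25


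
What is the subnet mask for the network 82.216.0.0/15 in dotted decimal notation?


/15 means 15 network bits, 17 host bits
Binary: 11111111111111100000000000000000
Mask: 255.254.0.0


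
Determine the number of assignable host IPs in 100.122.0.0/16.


Host bits = 32 - 16 = 16
Total addresses = 2^16 = 65536
Usable = total - 2 (network and broadcast)
Usable hosts: 65534


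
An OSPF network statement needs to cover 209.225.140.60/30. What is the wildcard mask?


Subnet mask: 255.255.255.252
Wildcard = 255.255.255.255 - subnet mask
255 - 255 = 0
255 - 255 = 0
255 - 255 = 0
255 - 252 = 3
Wildcard: 0.0.0.3


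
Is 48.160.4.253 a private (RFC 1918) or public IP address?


RFC 1918 private ranges:
  10.0.0.0/8 (10.0.0.0 - 10.255.255.255)
  172.16.0.0/12 (172.16.0.0 - 172.31.255.255)
  192.168.0.0/16 (192.168.0.0 - 192.168.255.255)
Public (not in any RFC 1918 range)


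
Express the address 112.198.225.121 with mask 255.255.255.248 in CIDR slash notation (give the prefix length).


Binary: 11111111.11111111.11111111.11111000
Count leading 1s
Prefix: /29


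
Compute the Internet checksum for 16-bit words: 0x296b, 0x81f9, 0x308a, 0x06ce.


Sum all words (with carry folding):
+ 0x296b = 0x296b
+ 0x81f9 = 0xab64
+ 0x308a = 0xdbee
+ 0x06ce = 0xe2bc
One's complement: ~0xe2bc
Checksum = 0x1d43


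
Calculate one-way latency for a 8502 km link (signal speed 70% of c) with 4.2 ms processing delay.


Speed = 0.7 * 3e5 km/s = 210000 km/s
Propagation delay = 8502 / 210000 = 0.0405 s = 40.4857 ms
Processing delay = 4.2 ms
Total one-way latency = 44.6857 ms


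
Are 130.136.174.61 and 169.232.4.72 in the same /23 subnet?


Mask: 255.255.254.0
130.136.174.61 AND mask = 130.136.174.0
169.232.4.72 AND mask = 169.232.4.0
No, different subnets (130.136.174.0 vs 169.232.4.0)


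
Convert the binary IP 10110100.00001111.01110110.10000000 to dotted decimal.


10110100 = 180
00001111 = 15
01110110 = 118
10000000 = 128
IP: 180.15.118.128


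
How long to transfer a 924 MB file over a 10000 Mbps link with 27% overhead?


Effective throughput = 10000 * (1 - 27/100) = 7300 Mbps
File size in Mb = 924 * 8 = 7392 Mb
Time = 7392 / 7300
Time = 1.0126 seconds


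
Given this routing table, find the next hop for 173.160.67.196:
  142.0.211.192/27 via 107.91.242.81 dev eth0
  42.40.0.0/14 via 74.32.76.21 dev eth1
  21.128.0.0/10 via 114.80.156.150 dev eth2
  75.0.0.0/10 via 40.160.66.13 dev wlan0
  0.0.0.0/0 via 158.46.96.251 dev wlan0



Longest prefix match for 173.160.67.196:
  /27 142.0.211.192: no
  /14 42.40.0.0: no
  /10 21.128.0.0: no
  /10 75.0.0.0: no
  /0 0.0.0.0: MATCH
Selected: next-hop 158.46.96.251 via wlan0 (matched /0)


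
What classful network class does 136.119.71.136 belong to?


First octet: 136
Binary: 10001000
10xxxxxx -> Class B (128-191)
Class B, default mask 255.255.0.0 (/16)


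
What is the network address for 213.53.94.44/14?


IP:   11010101.00110101.01011110.00101100
Mask: 11111111.11111100.00000000.00000000
AND operation:
Net:  11010101.00110100.00000000.00000000
Network: 213.52.0.0/14


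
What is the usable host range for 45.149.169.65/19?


Network: 45.149.160.0
Broadcast: 45.149.191.255
First usable = network + 1
Last usable = broadcast - 1
Range: 45.149.160.1 to 45.149.191.254


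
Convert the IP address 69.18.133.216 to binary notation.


69 = 01000101
18 = 00010010
133 = 10000101
216 = 11011000
Binary: 01000101.00010010.10000101.11011000


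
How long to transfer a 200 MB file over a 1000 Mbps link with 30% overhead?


Effective throughput = 1000 * (1 - 30/100) = 700 Mbps
File size in Mb = 200 * 8 = 1600 Mb
Time = 1600 / 700
Time = 2.2857 seconds


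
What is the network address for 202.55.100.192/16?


IP:   11001010.00110111.01100100.11000000
Mask: 11111111.11111111.00000000.00000000
AND operation:
Net:  11001010.00110111.00000000.00000000
Network: 202.55.0.0/16


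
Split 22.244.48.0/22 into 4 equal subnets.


New prefix = 22 + 2 = 24
Each subnet has 256 addresses
  22.244.48.0/24
  22.244.49.0/24
  22.244.50.0/24
  22.244.51.0/24
Subnets: 22.244.48.0/24, 22.244.49.0/24, 22.244.50.0/24, 22.244.51.0/24


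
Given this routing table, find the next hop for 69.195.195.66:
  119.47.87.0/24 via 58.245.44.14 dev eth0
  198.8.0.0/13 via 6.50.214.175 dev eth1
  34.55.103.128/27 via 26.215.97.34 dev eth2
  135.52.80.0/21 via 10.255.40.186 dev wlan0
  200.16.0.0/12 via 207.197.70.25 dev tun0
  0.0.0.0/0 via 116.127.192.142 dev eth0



Longest prefix match for 69.195.195.66:
  /24 119.47.87.0: no
  /13 198.8.0.0: no
  /27 34.55.103.128: no
  /21 135.52.80.0: no
  /12 200.16.0.0: no
  /0 0.0.0.0: MATCH
Selected: next-hop 116.127.192.142 via eth0 (matched /0)


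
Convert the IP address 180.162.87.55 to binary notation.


180 = 10110100
162 = 10100010
87 = 01010111
55 = 00110111
Binary: 10110100.10100010.01010111.00110111


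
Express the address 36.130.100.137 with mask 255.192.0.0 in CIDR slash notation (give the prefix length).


Binary: 11111111.11000000.00000000.00000000
Count leading 1s
Prefix: /10


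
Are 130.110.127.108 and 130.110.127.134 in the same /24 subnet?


Mask: 255.255.255.0
130.110.127.108 AND mask = 130.110.127.0
130.110.127.134 AND mask = 130.110.127.0
Yes, same subnet (130.110.127.0)


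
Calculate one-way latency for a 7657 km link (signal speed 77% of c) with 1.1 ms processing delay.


Speed = 0.77 * 3e5 km/s = 231000 km/s
Propagation delay = 7657 / 231000 = 0.0331 s = 33.1472 ms
Processing delay = 1.1 ms
Total one-way latency = 34.2472 ms


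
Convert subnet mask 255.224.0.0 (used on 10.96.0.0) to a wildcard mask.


Subnet mask: 255.224.0.0
Wildcard = 255.255.255.255 - subnet mask
255 - 255 = 0
255 - 224 = 31
255 - 0 = 255
255 - 0 = 255
Wildcard: 0.31.255.255


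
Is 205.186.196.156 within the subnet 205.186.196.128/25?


Subnet network: 205.186.196.128
Test IP AND mask: 205.186.196.128
Yes, 205.186.196.156 is in 205.186.196.128/25


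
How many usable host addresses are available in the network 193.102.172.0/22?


Host bits = 32 - 22 = 10
Total addresses = 2^10 = 1024
Usable = total - 2 (network and broadcast)
Usable hosts: 1022


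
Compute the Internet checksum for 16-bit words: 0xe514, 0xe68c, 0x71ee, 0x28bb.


Sum all words (with carry folding):
+ 0xe514 = 0xe514
+ 0xe68c = 0xcba1
+ 0x71ee = 0x3d90
+ 0x28bb = 0x664b
One's complement: ~0x664b
Checksum = 0x99b4


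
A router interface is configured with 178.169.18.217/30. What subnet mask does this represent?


/30 means 30 network bits, 2 host bits
Binary: 11111111111111111111111111111100
Mask: 255.255.255.252


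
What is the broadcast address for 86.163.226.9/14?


Network: 86.160.0.0/14
Host bits = 18
Set all host bits to 1:
Broadcast: 86.163.255.255


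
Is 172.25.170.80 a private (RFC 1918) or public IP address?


RFC 1918 private ranges:
  10.0.0.0/8 (10.0.0.0 - 10.255.255.255)
  172.16.0.0/12 (172.16.0.0 - 172.31.255.255)
  192.168.0.0/16 (192.168.0.0 - 192.168.255.255)
Private (in 172.16.0.0/12)


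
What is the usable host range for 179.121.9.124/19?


Network: 179.121.0.0
Broadcast: 179.121.31.255
First usable = network + 1
Last usable = broadcast - 1
Range: 179.121.0.1 to 179.121.31.254


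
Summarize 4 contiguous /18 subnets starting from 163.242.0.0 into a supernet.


Original prefix: /18
Number of subnets: 4 = 2^2
New prefix = 18 - 2 = 16
Supernet: 163.242.0.0/16


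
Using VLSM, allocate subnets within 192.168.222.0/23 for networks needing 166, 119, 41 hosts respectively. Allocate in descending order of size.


166 hosts -> /24 (254 usable): 192.168.222.0/24
119 hosts -> /25 (126 usable): 192.168.223.0/25
41 hosts -> /26 (62 usable): 192.168.223.128/26
Allocation: 192.168.222.0/24 (166 hosts, 254 usable); 192.168.223.0/25 (119 hosts, 126 usable); 192.168.223.128/26 (41 hosts, 62 usable)


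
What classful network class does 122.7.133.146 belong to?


First octet: 122
Binary: 01111010
0xxxxxxx -> Class A (1-126)
Class A, default mask 255.0.0.0 (/8)


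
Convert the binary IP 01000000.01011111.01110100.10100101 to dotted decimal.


01000000 = 64
01011111 = 95
01110100 = 116
10100101 = 165
IP: 64.95.116.165


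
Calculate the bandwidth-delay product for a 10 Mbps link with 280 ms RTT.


BDP = bandwidth * RTT
= 10 Mbps * 280 ms
= 10 * 1e6 * 280 / 1000 bits
= 2800000 bits
= 350000 bytes
= 341.7969 KB
BDP = 2800000 bits (350000 bytes)


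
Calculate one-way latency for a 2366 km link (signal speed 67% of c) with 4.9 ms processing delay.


Speed = 0.67 * 3e5 km/s = 201000 km/s
Propagation delay = 2366 / 201000 = 0.0118 s = 11.7711 ms
Processing delay = 4.9 ms
Total one-way latency = 16.6711 ms


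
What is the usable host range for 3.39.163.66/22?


Network: 3.39.160.0
Broadcast: 3.39.163.255
First usable = network + 1
Last usable = broadcast - 1
Range: 3.39.160.1 to 3.39.163.254


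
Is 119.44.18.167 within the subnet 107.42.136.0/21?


Subnet network: 107.42.136.0
Test IP AND mask: 119.44.16.0
No, 119.44.18.167 is not in 107.42.136.0/21


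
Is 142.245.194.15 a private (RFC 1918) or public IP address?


RFC 1918 private ranges:
  10.0.0.0/8 (10.0.0.0 - 10.255.255.255)
  172.16.0.0/12 (172.16.0.0 - 172.31.255.255)
  192.168.0.0/16 (192.168.0.0 - 192.168.255.255)
Public (not in any RFC 1918 range)


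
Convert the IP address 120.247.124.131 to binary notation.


120 = 01111000
247 = 11110111
124 = 01111100
131 = 10000011
Binary: 01111000.11110111.01111100.10000011


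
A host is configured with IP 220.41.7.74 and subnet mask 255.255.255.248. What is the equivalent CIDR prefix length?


Binary: 11111111.11111111.11111111.11111000
Count leading 1s
Prefix: /29


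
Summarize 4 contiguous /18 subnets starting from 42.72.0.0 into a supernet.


Original prefix: /18
Number of subnets: 4 = 2^2
New prefix = 18 - 2 = 16
Supernet: 42.72.0.0/16


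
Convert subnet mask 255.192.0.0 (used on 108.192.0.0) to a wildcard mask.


Subnet mask: 255.192.0.0
Wildcard = 255.255.255.255 - subnet mask
255 - 255 = 0
255 - 192 = 63
255 - 0 = 255
255 - 0 = 255
Wildcard: 0.63.255.255


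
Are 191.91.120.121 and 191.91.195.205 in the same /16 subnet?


Mask: 255.255.0.0
191.91.120.121 AND mask = 191.91.0.0
191.91.195.205 AND mask = 191.91.0.0
Yes, same subnet (191.91.0.0)


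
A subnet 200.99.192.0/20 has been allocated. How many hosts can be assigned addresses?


Host bits = 32 - 20 = 12
Total addresses = 2^12 = 4096
Usable = total - 2 (network and broadcast)
Usable hosts: 4094


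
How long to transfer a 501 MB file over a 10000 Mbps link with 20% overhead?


Effective throughput = 10000 * (1 - 20/100) = 8000 Mbps
File size in Mb = 501 * 8 = 4008 Mb
Time = 4008 / 8000
Time = 0.501 seconds


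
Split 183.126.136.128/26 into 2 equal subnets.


New prefix = 26 + 1 = 27
Each subnet has 32 addresses
  183.126.136.128/27
  183.126.136.160/27
Subnets: 183.126.136.128/27, 183.126.136.160/27


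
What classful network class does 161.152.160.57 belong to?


First octet: 161
Binary: 10100001
10xxxxxx -> Class B (128-191)
Class B, default mask 255.255.0.0 (/16)


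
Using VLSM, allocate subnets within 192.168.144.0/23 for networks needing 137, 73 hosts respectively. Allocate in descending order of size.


137 hosts -> /24 (254 usable): 192.168.144.0/24
73 hosts -> /25 (126 usable): 192.168.145.0/25
Allocation: 192.168.144.0/24 (137 hosts, 254 usable); 192.168.145.0/25 (73 hosts, 126 usable)


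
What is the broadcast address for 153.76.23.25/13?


Network: 153.72.0.0/13
Host bits = 19
Set all host bits to 1:
Broadcast: 153.79.255.255


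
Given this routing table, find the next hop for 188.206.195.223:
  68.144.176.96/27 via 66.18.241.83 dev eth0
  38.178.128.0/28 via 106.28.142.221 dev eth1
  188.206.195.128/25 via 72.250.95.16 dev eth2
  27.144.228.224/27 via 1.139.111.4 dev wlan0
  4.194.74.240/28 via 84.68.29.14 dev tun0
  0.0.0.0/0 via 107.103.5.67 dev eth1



Longest prefix match for 188.206.195.223:
  /27 68.144.176.96: no
  /28 38.178.128.0: no
  /25 188.206.195.128: MATCH
  /27 27.144.228.224: no
  /28 4.194.74.240: no
  /0 0.0.0.0: MATCH
Selected: next-hop 72.250.95.16 via eth2 (matched /25)


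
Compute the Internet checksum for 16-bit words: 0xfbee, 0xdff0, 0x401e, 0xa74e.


Sum all words (with carry folding):
+ 0xfbee = 0xfbee
+ 0xdff0 = 0xdbdf
+ 0x401e = 0x1bfe
+ 0xa74e = 0xc34c
One's complement: ~0xc34c
Checksum = 0x3cb3


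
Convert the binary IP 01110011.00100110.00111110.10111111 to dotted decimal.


01110011 = 115
00100110 = 38
00111110 = 62
10111111 = 191
IP: 115.38.62.191


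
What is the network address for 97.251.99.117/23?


IP:   01100001.11111011.01100011.01110101
Mask: 11111111.11111111.11111110.00000000
AND operation:
Net:  01100001.11111011.01100010.00000000
Network: 97.251.98.0/23


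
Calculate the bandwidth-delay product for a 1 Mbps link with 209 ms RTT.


BDP = bandwidth * RTT
= 1 Mbps * 209 ms
= 1 * 1e6 * 209 / 1000 bits
= 209000 bits
= 26125 bytes
= 25.5127 KB
BDP = 209000 bits (26125 bytes)


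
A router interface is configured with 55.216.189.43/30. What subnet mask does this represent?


/30 means 30 network bits, 2 host bits
Binary: 11111111111111111111111111111100
Mask: 255.255.255.252


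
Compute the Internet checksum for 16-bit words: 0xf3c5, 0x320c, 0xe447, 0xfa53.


Sum all words (with carry folding):
+ 0xf3c5 = 0xf3c5
+ 0x320c = 0x25d2
+ 0xe447 = 0x0a1a
+ 0xfa53 = 0x046e
One's complement: ~0x046e
Checksum = 0xfb91


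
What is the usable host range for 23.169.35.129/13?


Network: 23.168.0.0
Broadcast: 23.175.255.255
First usable = network + 1
Last usable = broadcast - 1
Range: 23.168.0.1 to 23.175.255.254


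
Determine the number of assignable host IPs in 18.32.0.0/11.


Host bits = 32 - 11 = 21
Total addresses = 2^21 = 2097152
Usable = total - 2 (network and broadcast)
Usable hosts: 2097150


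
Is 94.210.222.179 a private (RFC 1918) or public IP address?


RFC 1918 private ranges:
  10.0.0.0/8 (10.0.0.0 - 10.255.255.255)
  172.16.0.0/12 (172.16.0.0 - 172.31.255.255)
  192.168.0.0/16 (192.168.0.0 - 192.168.255.255)
Public (not in any RFC 1918 range)


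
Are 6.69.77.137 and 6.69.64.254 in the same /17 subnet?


Mask: 255.255.128.0
6.69.77.137 AND mask = 6.69.0.0
6.69.64.254 AND mask = 6.69.0.0
Yes, same subnet (6.69.0.0)


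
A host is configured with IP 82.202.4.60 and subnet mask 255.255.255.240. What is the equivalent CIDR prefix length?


Binary: 11111111.11111111.11111111.11110000
Count leading 1s
Prefix: /28


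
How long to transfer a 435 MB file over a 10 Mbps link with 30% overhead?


Effective throughput = 10 * (1 - 30/100) = 7 Mbps
File size in Mb = 435 * 8 = 3480 Mb
Time = 3480 / 7
Time = 497.1429 seconds


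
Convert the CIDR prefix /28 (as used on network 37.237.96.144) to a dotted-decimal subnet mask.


/28 means 28 network bits, 4 host bits
Binary: 11111111111111111111111111110000
Mask: 255.255.255.240


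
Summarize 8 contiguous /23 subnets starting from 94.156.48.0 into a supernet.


Original prefix: /23
Number of subnets: 8 = 2^3
New prefix = 23 - 3 = 20
Supernet: 94.156.48.0/20


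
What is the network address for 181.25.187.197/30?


IP:   10110101.00011001.10111011.11000101
Mask: 11111111.11111111.11111111.11111100
AND operation:
Net:  10110101.00011001.10111011.11000100
Network: 181.25.187.196/30


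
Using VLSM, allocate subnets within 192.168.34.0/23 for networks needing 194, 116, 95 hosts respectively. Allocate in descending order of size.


194 hosts -> /24 (254 usable): 192.168.34.0/24
116 hosts -> /25 (126 usable): 192.168.35.0/25
95 hosts -> /25 (126 usable): 192.168.35.128/25
Allocation: 192.168.34.0/24 (194 hosts, 254 usable); 192.168.35.0/25 (116 hosts, 126 usable); 192.168.35.128/25 (95 hosts, 126 usable)


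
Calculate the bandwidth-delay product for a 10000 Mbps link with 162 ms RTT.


BDP = bandwidth * RTT
= 10000 Mbps * 162 ms
= 10000 * 1e6 * 162 / 1000 bits
= 1620000000 bits
= 202500000 bytes
= 197753.9062 KB
BDP = 1620000000 bits (202500000 bytes)


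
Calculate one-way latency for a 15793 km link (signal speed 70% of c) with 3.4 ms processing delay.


Speed = 0.7 * 3e5 km/s = 210000 km/s
Propagation delay = 15793 / 210000 = 0.0752 s = 75.2048 ms
Processing delay = 3.4 ms
Total one-way latency = 78.6048 ms


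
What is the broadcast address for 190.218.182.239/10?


Network: 190.192.0.0/10
Host bits = 22
Set all host bits to 1:
Broadcast: 190.255.255.255


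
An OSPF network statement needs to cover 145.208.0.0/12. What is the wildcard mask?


Subnet mask: 255.240.0.0
Wildcard = 255.255.255.255 - subnet mask
255 - 255 = 0
255 - 240 = 15
255 - 0 = 255
255 - 0 = 255
Wildcard: 0.15.255.255


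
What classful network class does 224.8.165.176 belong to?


First octet: 224
Binary: 11100000
1110xxxx -> Class D (224-239)
Class D (multicast), default mask N/A


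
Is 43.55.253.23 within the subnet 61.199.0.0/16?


Subnet network: 61.199.0.0
Test IP AND mask: 43.55.0.0
No, 43.55.253.23 is not in 61.199.0.0/16


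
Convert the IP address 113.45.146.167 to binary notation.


113 = 01110001
45 = 00101101
146 = 10010010
167 = 10100111
Binary: 01110001.00101101.10010010.10100111


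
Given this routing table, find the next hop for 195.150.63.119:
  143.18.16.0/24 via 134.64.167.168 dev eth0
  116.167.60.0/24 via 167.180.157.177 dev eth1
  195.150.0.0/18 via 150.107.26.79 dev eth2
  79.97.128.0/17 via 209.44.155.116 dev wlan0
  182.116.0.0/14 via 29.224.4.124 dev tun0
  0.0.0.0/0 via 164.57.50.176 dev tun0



Longest prefix match for 195.150.63.119:
  /24 143.18.16.0: no
  /24 116.167.60.0: no
  /18 195.150.0.0: MATCH
  /17 79.97.128.0: no
  /14 182.116.0.0: no
  /0 0.0.0.0: MATCH
Selected: next-hop 150.107.26.79 via eth2 (matched /18)


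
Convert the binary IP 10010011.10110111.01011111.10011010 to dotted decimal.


10010011 = 147
10110111 = 183
01011111 = 95
10011010 = 154
IP: 147.183.95.154


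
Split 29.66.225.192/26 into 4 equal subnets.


New prefix = 26 + 2 = 28
Each subnet has 16 addresses
  29.66.225.192/28
  29.66.225.208/28
  29.66.225.224/28
  29.66.225.240/28
Subnets: 29.66.225.192/28, 29.66.225.208/28, 29.66.225.224/28, 29.66.225.240/28


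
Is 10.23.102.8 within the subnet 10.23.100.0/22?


Subnet network: 10.23.100.0
Test IP AND mask: 10.23.100.0
Yes, 10.23.102.8 is in 10.23.100.0/22


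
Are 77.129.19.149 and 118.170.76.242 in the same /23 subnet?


Mask: 255.255.254.0
77.129.19.149 AND mask = 77.129.18.0
118.170.76.242 AND mask = 118.170.76.0
No, different subnets (77.129.18.0 vs 118.170.76.0)


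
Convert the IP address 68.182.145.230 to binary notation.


68 = 01000100
182 = 10110110
145 = 10010001
230 = 11100110
Binary: 01000100.10110110.10010001.11100110


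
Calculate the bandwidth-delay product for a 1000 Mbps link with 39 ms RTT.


BDP = bandwidth * RTT
= 1000 Mbps * 39 ms
= 1000 * 1e6 * 39 / 1000 bits
= 39000000 bits
= 4875000 bytes
= 4760.7422 KB
BDP = 39000000 bits (4875000 bytes)


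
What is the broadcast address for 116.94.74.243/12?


Network: 116.80.0.0/12
Host bits = 20
Set all host bits to 1:
Broadcast: 116.95.255.255


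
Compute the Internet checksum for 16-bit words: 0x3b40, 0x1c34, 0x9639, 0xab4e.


Sum all words (with carry folding):
+ 0x3b40 = 0x3b40
+ 0x1c34 = 0x5774
+ 0x9639 = 0xedad
+ 0xab4e = 0x98fc
One's complement: ~0x98fc
Checksum = 0x6703


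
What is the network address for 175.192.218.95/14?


IP:   10101111.11000000.11011010.01011111
Mask: 11111111.11111100.00000000.00000000
AND operation:
Net:  10101111.11000000.00000000.00000000
Network: 175.192.0.0/14


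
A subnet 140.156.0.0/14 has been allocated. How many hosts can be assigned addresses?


Host bits = 32 - 14 = 18
Total addresses = 2^18 = 262144
Usable = total - 2 (network and broadcast)
Usable hosts: 262142


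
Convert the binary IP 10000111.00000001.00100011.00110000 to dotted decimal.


10000111 = 135
00000001 = 1
00100011 = 35
00110000 = 48
IP: 135.1.35.48


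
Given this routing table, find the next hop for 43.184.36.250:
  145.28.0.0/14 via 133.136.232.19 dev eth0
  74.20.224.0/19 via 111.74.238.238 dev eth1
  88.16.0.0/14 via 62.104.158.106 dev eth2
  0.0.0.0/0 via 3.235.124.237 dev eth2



Longest prefix match for 43.184.36.250:
  /14 145.28.0.0: no
  /19 74.20.224.0: no
  /14 88.16.0.0: no
  /0 0.0.0.0: MATCH
Selected: next-hop 3.235.124.237 via eth2 (matched /0)


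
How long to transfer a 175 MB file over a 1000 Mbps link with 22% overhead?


Effective throughput = 1000 * (1 - 22/100) = 780 Mbps
File size in Mb = 175 * 8 = 1400 Mb
Time = 1400 / 780
Time = 1.7949 seconds


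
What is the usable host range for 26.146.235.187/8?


Network: 26.0.0.0
Broadcast: 26.255.255.255
First usable = network + 1
Last usable = broadcast - 1
Range: 26.0.0.1 to 26.255.255.254


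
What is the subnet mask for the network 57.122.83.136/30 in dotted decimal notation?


/30 means 30 network bits, 2 host bits
Binary: 11111111111111111111111111111100
Mask: 255.255.255.252


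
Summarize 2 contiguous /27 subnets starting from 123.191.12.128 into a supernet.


Original prefix: /27
Number of subnets: 2 = 2^1
New prefix = 27 - 1 = 26
Supernet: 123.191.12.128/26


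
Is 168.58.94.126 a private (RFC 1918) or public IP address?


RFC 1918 private ranges:
  10.0.0.0/8 (10.0.0.0 - 10.255.255.255)
  172.16.0.0/12 (172.16.0.0 - 172.31.255.255)
  192.168.0.0/16 (192.168.0.0 - 192.168.255.255)
Public (not in any RFC 1918 range)


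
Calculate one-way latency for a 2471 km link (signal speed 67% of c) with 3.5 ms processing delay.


Speed = 0.67 * 3e5 km/s = 201000 km/s
Propagation delay = 2471 / 201000 = 0.0123 s = 12.2935 ms
Processing delay = 3.5 ms
Total one-way latency = 15.7935 ms


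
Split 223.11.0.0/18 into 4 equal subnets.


New prefix = 18 + 2 = 20
Each subnet has 4096 addresses
  223.11.0.0/20
  223.11.16.0/20
  223.11.32.0/20
  223.11.48.0/20
Subnets: 223.11.0.0/20, 223.11.16.0/20, 223.11.32.0/20, 223.11.48.0/20


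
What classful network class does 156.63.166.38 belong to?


First octet: 156
Binary: 10011100
10xxxxxx -> Class B (128-191)
Class B, default mask 255.255.0.0 (/16)


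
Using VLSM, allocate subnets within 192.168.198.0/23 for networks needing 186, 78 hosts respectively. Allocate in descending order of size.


186 hosts -> /24 (254 usable): 192.168.198.0/24
78 hosts -> /25 (126 usable): 192.168.199.0/25
Allocation: 192.168.198.0/24 (186 hosts, 254 usable); 192.168.199.0/25 (78 hosts, 126 usable)


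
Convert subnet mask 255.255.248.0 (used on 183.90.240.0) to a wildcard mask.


Subnet mask: 255.255.248.0
Wildcard = 255.255.255.255 - subnet mask
255 - 255 = 0
255 - 255 = 0
255 - 248 = 7
255 - 0 = 255
Wildcard: 0.0.7.255


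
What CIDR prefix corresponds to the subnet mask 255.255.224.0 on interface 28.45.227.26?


Binary: 11111111.11111111.11100000.00000000
Count leading 1s
Prefix: /19


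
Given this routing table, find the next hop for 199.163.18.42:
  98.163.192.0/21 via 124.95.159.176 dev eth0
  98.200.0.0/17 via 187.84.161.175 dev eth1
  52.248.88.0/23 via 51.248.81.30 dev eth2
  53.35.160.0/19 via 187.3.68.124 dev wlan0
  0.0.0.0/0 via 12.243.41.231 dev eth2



Longest prefix match for 199.163.18.42:
  /21 98.163.192.0: no
  /17 98.200.0.0: no
  /23 52.248.88.0: no
  /19 53.35.160.0: no
  /0 0.0.0.0: MATCH
Selected: next-hop 12.243.41.231 via eth2 (matched /0)


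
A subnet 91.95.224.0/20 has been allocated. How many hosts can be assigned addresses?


Host bits = 32 - 20 = 12
Total addresses = 2^12 = 4096
Usable = total - 2 (network and broadcast)
Usable hosts: 4094


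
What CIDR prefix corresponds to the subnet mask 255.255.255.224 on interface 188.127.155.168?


Binary: 11111111.11111111.11111111.11100000
Count leading 1s
Prefix: /27


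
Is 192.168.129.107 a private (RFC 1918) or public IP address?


RFC 1918 private ranges:
  10.0.0.0/8 (10.0.0.0 - 10.255.255.255)
  172.16.0.0/12 (172.16.0.0 - 172.31.255.255)
  192.168.0.0/16 (192.168.0.0 - 192.168.255.255)
Private (in 192.168.0.0/16)


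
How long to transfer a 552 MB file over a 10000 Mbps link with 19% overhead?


Effective throughput = 10000 * (1 - 19/100) = 8100.0 Mbps
File size in Mb = 552 * 8 = 4416 Mb
Time = 4416 / 8100.0
Time = 0.5452 seconds


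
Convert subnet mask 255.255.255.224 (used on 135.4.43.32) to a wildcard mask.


Subnet mask: 255.255.255.224
Wildcard = 255.255.255.255 - subnet mask
255 - 255 = 0
255 - 255 = 0
255 - 255 = 0
255 - 224 = 31
Wildcard: 0.0.0.31


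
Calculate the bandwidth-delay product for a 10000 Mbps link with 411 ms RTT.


BDP = bandwidth * RTT
= 10000 Mbps * 411 ms
= 10000 * 1e6 * 411 / 1000 bits
= 4110000000 bits
= 513750000 bytes
= 501708.9844 KB
BDP = 4110000000 bits (513750000 bytes)


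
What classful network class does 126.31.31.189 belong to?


First octet: 126
Binary: 01111110
0xxxxxxx -> Class A (1-126)
Class A, default mask 255.0.0.0 (/8)


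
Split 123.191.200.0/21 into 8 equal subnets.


New prefix = 21 + 3 = 24
Each subnet has 256 addresses
  123.191.200.0/24
  123.191.201.0/24
  123.191.202.0/24
  123.191.203.0/24
  123.191.204.0/24
  123.191.205.0/24
  123.191.206.0/24
  123.191.207.0/24
Subnets: 123.191.200.0/24, 123.191.201.0/24, 123.191.202.0/24, 123.191.203.0/24, 123.191.204.0/24, 123.191.205.0/24, 123.191.206.0/24, 123.191.207.0/24


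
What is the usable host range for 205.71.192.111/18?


Network: 205.71.192.0
Broadcast: 205.71.255.255
First usable = network + 1
Last usable = broadcast - 1
Range: 205.71.192.1 to 205.71.255.254


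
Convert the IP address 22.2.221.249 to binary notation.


22 = 00010110
2 = 00000010
221 = 11011101
249 = 11111001
Binary: 00010110.00000010.11011101.11111001


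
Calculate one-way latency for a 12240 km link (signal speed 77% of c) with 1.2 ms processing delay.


Speed = 0.77 * 3e5 km/s = 231000 km/s
Propagation delay = 12240 / 231000 = 0.053 s = 52.987 ms
Processing delay = 1.2 ms
Total one-way latency = 54.187 ms


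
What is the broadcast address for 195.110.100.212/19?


Network: 195.110.96.0/19
Host bits = 13
Set all host bits to 1:
Broadcast: 195.110.127.255


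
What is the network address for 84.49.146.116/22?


IP:   01010100.00110001.10010010.01110100
Mask: 11111111.11111111.11111100.00000000
AND operation:
Net:  01010100.00110001.10010000.00000000
Network: 84.49.144.0/22


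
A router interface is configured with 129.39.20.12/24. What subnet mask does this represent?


/24 means 24 network bits, 8 host bits
Binary: 11111111111111111111111100000000
Mask: 255.255.255.0


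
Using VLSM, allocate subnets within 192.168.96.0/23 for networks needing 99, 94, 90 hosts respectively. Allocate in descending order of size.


99 hosts -> /25 (126 usable): 192.168.96.0/25
94 hosts -> /25 (126 usable): 192.168.96.128/25
90 hosts -> /25 (126 usable): 192.168.97.0/25
Allocation: 192.168.96.0/25 (99 hosts, 126 usable); 192.168.96.128/25 (94 hosts, 126 usable); 192.168.97.0/25 (90 hosts, 126 usable)


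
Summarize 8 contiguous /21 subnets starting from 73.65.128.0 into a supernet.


Original prefix: /21
Number of subnets: 8 = 2^3
New prefix = 21 - 3 = 18
Supernet: 73.65.128.0/18


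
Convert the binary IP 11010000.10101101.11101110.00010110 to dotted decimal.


11010000 = 208
10101101 = 173
11101110 = 238
00010110 = 22
IP: 208.173.238.22


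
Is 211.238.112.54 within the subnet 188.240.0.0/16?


Subnet network: 188.240.0.0
Test IP AND mask: 211.238.0.0
No, 211.238.112.54 is not in 188.240.0.0/16


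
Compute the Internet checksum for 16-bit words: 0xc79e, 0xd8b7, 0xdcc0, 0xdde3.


Sum all words (with carry folding):
+ 0xc79e = 0xc79e
+ 0xd8b7 = 0xa056
+ 0xdcc0 = 0x7d17
+ 0xdde3 = 0x5afb
One's complement: ~0x5afb
Checksum = 0xa504


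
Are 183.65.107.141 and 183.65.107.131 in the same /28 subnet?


Mask: 255.255.255.240
183.65.107.141 AND mask = 183.65.107.128
183.65.107.131 AND mask = 183.65.107.128
Yes, same subnet (183.65.107.128)


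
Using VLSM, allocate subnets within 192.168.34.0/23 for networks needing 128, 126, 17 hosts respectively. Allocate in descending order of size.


128 hosts -> /24 (254 usable): 192.168.34.0/24
126 hosts -> /25 (126 usable): 192.168.35.0/25
17 hosts -> /27 (30 usable): 192.168.35.128/27
Allocation: 192.168.34.0/24 (128 hosts, 254 usable); 192.168.35.0/25 (126 hosts, 126 usable); 192.168.35.128/27 (17 hosts, 30 usable)


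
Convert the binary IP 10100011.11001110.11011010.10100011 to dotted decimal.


10100011 = 163
11001110 = 206
11011010 = 218
10100011 = 163
IP: 163.206.218.163


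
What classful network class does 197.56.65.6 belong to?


First octet: 197
Binary: 11000101
110xxxxx -> Class C (192-223)
Class C, default mask 255.255.255.0 (/24)


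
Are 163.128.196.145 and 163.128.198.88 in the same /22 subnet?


Mask: 255.255.252.0
163.128.196.145 AND mask = 163.128.196.0
163.128.198.88 AND mask = 163.128.196.0
Yes, same subnet (163.128.196.0)


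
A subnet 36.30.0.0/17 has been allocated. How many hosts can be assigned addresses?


Host bits = 32 - 17 = 15
Total addresses = 2^15 = 32768
Usable = total - 2 (network and broadcast)
Usable hosts: 32766


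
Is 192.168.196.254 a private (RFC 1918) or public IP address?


RFC 1918 private ranges:
  10.0.0.0/8 (10.0.0.0 - 10.255.255.255)
  172.16.0.0/12 (172.16.0.0 - 172.31.255.255)
  192.168.0.0/16 (192.168.0.0 - 192.168.255.255)
Private (in 192.168.0.0/16)


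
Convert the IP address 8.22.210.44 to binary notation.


8 = 00001000
22 = 00010110
210 = 11010010
44 = 00101100
Binary: 00001000.00010110.11010010.00101100


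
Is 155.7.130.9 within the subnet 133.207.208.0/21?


Subnet network: 133.207.208.0
Test IP AND mask: 155.7.128.0
No, 155.7.130.9 is not in 133.207.208.0/21


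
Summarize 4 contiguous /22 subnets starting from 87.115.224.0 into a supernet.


Original prefix: /22
Number of subnets: 4 = 2^2
New prefix = 22 - 2 = 20
Supernet: 87.115.224.0/20


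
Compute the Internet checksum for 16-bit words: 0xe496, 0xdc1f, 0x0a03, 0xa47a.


Sum all words (with carry folding):
+ 0xe496 = 0xe496
+ 0xdc1f = 0xc0b6
+ 0x0a03 = 0xcab9
+ 0xa47a = 0x6f34
One's complement: ~0x6f34
Checksum = 0x90cb


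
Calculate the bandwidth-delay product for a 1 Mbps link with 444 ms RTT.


BDP = bandwidth * RTT
= 1 Mbps * 444 ms
= 1 * 1e6 * 444 / 1000 bits
= 444000 bits
= 55500 bytes
= 54.1992 KB
BDP = 444000 bits (55500 bytes)


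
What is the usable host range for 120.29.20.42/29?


Network: 120.29.20.40
Broadcast: 120.29.20.47
First usable = network + 1
Last usable = broadcast - 1
Range: 120.29.20.41 to 120.29.20.46


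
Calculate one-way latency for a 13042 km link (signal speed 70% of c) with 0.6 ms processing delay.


Speed = 0.7 * 3e5 km/s = 210000 km/s
Propagation delay = 13042 / 210000 = 0.0621 s = 62.1048 ms
Processing delay = 0.6 ms
Total one-way latency = 62.7048 ms


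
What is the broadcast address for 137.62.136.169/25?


Network: 137.62.136.128/25
Host bits = 7
Set all host bits to 1:
Broadcast: 137.62.136.255


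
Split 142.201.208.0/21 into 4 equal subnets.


New prefix = 21 + 2 = 23
Each subnet has 512 addresses
  142.201.208.0/23
  142.201.210.0/23
  142.201.212.0/23
  142.201.214.0/23
Subnets: 142.201.208.0/23, 142.201.210.0/23, 142.201.212.0/23, 142.201.214.0/23


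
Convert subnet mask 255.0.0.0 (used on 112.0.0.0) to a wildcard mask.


Subnet mask: 255.0.0.0
Wildcard = 255.255.255.255 - subnet mask
255 - 255 = 0
255 - 0 = 255
255 - 0 = 255
255 - 0 = 255
Wildcard: 0.255.255.255


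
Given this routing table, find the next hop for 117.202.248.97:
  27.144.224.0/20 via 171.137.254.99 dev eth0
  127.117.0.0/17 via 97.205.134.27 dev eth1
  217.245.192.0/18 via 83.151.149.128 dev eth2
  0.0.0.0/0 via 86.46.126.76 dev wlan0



Longest prefix match for 117.202.248.97:
  /20 27.144.224.0: no
  /17 127.117.0.0: no
  /18 217.245.192.0: no
  /0 0.0.0.0: MATCH
Selected: next-hop 86.46.126.76 via wlan0 (matched /0)


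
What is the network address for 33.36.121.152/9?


IP:   00100001.00100100.01111001.10011000
Mask: 11111111.10000000.00000000.00000000
AND operation:
Net:  00100001.00000000.00000000.00000000
Network: 33.0.0.0/9


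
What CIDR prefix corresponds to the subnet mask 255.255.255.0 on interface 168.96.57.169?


Binary: 11111111.11111111.11111111.00000000
Count leading 1s
Prefix: /24


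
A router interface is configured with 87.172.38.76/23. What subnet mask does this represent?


/23 means 23 network bits, 9 host bits
Binary: 11111111111111111111111000000000
Mask: 255.255.254.0


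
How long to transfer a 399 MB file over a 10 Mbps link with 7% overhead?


Effective throughput = 10 * (1 - 7/100) = 9.3 Mbps
File size in Mb = 399 * 8 = 3192 Mb
Time = 3192 / 9.3
Time = 343.2258 seconds


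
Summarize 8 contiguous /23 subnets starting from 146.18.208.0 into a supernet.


Original prefix: /23
Number of subnets: 8 = 2^3
New prefix = 23 - 3 = 20
Supernet: 146.18.208.0/20


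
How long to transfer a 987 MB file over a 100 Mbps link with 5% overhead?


Effective throughput = 100 * (1 - 5/100) = 95 Mbps
File size in Mb = 987 * 8 = 7896 Mb
Time = 7896 / 95
Time = 83.1158 seconds
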